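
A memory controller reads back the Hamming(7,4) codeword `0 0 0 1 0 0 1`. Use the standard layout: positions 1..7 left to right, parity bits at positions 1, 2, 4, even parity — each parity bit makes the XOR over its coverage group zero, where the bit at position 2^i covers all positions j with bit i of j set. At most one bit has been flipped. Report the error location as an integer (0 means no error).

3

s1: b1⊕b3⊕b5⊕b7 = 0⊕0⊕0⊕1 = 1
s2: b2⊕b3⊕b6⊕b7 = 0⊕0⊕0⊕1 = 1
s4: b4⊕b5⊕b6⊕b7 = 1⊕0⊕0⊕1 = 0
Syndrome (s4...s1) = 011 → position 3.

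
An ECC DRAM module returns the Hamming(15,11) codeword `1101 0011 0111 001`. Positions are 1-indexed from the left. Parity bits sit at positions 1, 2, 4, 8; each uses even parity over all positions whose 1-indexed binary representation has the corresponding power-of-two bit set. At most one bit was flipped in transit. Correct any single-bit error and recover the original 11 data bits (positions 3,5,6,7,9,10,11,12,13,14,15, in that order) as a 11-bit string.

00010011001

s1: b1⊕b3⊕b5⊕b7⊕b9⊕b11⊕b13⊕b15 = 1⊕0⊕0⊕1⊕0⊕1⊕0⊕1 = 0
s2: b2⊕b3⊕b6⊕b7⊕b10⊕b11⊕b14⊕b15 = 1⊕0⊕0⊕1⊕1⊕1⊕0⊕1 = 1
s4: b4⊕b5⊕b6⊕b7⊕b12⊕b13⊕b14⊕b15 = 1⊕0⊕0⊕1⊕1⊕0⊕0⊕1 = 0
s8: b8⊕b9⊕b10⊕b11⊕b12⊕b13⊕b14⊕b15 = 1⊕0⊕1⊕1⊕1⊕0⊕0⊕1 = 1
Syndrome (s8...s1) = 1010 → position 10.
Flip bit 10: corrected codeword = 110100110011001
Data bits at positions 3,5,6,7,9,10,11,12,13,14,15: 00010011001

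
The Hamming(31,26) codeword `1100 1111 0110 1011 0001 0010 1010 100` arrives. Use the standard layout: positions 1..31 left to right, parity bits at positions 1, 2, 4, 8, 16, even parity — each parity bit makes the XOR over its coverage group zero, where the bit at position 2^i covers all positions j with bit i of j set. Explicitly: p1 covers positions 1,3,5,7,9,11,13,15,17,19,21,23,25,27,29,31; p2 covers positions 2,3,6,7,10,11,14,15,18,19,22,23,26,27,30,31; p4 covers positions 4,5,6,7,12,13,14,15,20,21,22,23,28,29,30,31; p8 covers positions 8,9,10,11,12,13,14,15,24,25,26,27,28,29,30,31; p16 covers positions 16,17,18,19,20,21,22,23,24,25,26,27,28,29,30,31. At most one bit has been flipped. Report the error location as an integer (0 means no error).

0

s1: b1⊕b3⊕b5⊕b7⊕b9⊕b11⊕b13⊕b15⊕b17⊕b19⊕b21⊕b23⊕b25⊕b27⊕b29⊕b31 = 1⊕0⊕1⊕1⊕0⊕1⊕1⊕1⊕0⊕0⊕0⊕1⊕1⊕1⊕1⊕0 = 0
s2: b2⊕b3⊕b6⊕b7⊕b10⊕b11⊕b14⊕b15⊕b18⊕b19⊕b22⊕b23⊕b26⊕b27⊕b30⊕b31 = 1⊕0⊕1⊕1⊕1⊕1⊕0⊕1⊕0⊕0⊕0⊕1⊕0⊕1⊕0⊕0 = 0
s4: b4⊕b5⊕b6⊕b7⊕b12⊕b13⊕b14⊕b15⊕b20⊕b21⊕b22⊕b23⊕b28⊕b29⊕b30⊕b31 = 0⊕1⊕1⊕1⊕0⊕1⊕0⊕1⊕1⊕0⊕0⊕1⊕0⊕1⊕0⊕0 = 0
s8: b8⊕b9⊕b10⊕b11⊕b12⊕b13⊕b14⊕b15⊕b24⊕b25⊕b26⊕b27⊕b28⊕b29⊕b30⊕b31 = 1⊕0⊕1⊕1⊕0⊕1⊕0⊕1⊕0⊕1⊕0⊕1⊕0⊕1⊕0⊕0 = 0
s16: b16⊕b17⊕b18⊕b19⊕b20⊕b21⊕b22⊕b23⊕b24⊕b25⊕b26⊕b27⊕b28⊕b29⊕b30⊕b31 = 1⊕0⊕0⊕0⊕1⊕0⊕0⊕1⊕0⊕1⊕0⊕1⊕0⊕1⊕0⊕0 = 0
Syndrome (s16...s1) = 00000 → position 0 (no error).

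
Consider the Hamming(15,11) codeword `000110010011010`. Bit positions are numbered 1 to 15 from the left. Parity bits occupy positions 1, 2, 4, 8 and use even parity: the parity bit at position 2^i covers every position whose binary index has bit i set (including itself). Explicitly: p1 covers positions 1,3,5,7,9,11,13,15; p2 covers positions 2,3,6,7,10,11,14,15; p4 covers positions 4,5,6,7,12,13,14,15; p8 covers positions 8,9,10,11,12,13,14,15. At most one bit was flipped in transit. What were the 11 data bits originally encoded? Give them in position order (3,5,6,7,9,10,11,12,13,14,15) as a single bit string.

s1: b1⊕b3⊕b5⊕b7⊕b9⊕b11⊕b13⊕b15 = 0⊕0⊕1⊕0⊕0⊕1⊕0⊕0 = 0
s2: b2⊕b3⊕b6⊕b7⊕b10⊕b11⊕b14⊕b15 = 0⊕0⊕0⊕0⊕0⊕1⊕1⊕0 = 0
s4: b4⊕b5⊕b6⊕b7⊕b12⊕b13⊕b14⊕b15 = 1⊕1⊕0⊕0⊕1⊕0⊕1⊕0 = 0
s8: b8⊕b9⊕b10⊕b11⊕b12⊕b13⊕b14⊕b15 = 1⊕0⊕0⊕1⊕1⊕0⊕1⊕0 = 0
Syndrome (s8...s1) = 0000 → position 0 (no error).
No correction needed.
Data bits at positions 3,5,6,7,9,10,11,12,13,14,15: 01000011010

01000011010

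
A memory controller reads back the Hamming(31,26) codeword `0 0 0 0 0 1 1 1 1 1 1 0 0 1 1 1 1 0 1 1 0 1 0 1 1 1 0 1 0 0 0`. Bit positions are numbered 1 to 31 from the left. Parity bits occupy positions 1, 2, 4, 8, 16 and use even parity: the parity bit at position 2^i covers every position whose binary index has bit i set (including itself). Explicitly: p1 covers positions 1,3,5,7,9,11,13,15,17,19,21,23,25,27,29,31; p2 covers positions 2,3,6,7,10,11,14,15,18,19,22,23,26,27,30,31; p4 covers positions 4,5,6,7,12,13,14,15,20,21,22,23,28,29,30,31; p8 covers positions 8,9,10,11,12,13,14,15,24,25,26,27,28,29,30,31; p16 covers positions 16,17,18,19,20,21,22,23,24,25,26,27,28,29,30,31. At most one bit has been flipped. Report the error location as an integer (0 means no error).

23

s1: b1⊕b3⊕b5⊕b7⊕b9⊕b11⊕b13⊕b15⊕b17⊕b19⊕b21⊕b23⊕b25⊕b27⊕b29⊕b31 = 0⊕0⊕0⊕1⊕1⊕1⊕0⊕1⊕1⊕1⊕0⊕0⊕1⊕0⊕0⊕0 = 1
s2: b2⊕b3⊕b6⊕b7⊕b10⊕b11⊕b14⊕b15⊕b18⊕b19⊕b22⊕b23⊕b26⊕b27⊕b30⊕b31 = 0⊕0⊕1⊕1⊕1⊕1⊕1⊕1⊕0⊕1⊕1⊕0⊕1⊕0⊕0⊕0 = 1
s4: b4⊕b5⊕b6⊕b7⊕b12⊕b13⊕b14⊕b15⊕b20⊕b21⊕b22⊕b23⊕b28⊕b29⊕b30⊕b31 = 0⊕0⊕1⊕1⊕0⊕0⊕1⊕1⊕1⊕0⊕1⊕0⊕1⊕0⊕0⊕0 = 1
s8: b8⊕b9⊕b10⊕b11⊕b12⊕b13⊕b14⊕b15⊕b24⊕b25⊕b26⊕b27⊕b28⊕b29⊕b30⊕b31 = 1⊕1⊕1⊕1⊕0⊕0⊕1⊕1⊕1⊕1⊕1⊕0⊕1⊕0⊕0⊕0 = 0
s16: b16⊕b17⊕b18⊕b19⊕b20⊕b21⊕b22⊕b23⊕b24⊕b25⊕b26⊕b27⊕b28⊕b29⊕b30⊕b31 = 1⊕1⊕0⊕1⊕1⊕0⊕1⊕0⊕1⊕1⊕1⊕0⊕1⊕0⊕0⊕0 = 1
Syndrome (s16...s1) = 10111 → position 23.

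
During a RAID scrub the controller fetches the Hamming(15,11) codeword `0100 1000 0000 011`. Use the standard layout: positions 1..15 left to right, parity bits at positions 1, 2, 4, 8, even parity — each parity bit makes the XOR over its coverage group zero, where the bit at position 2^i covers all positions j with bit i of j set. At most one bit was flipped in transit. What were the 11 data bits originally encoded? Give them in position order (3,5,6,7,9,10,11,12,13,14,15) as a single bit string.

01100000011

s1: b1⊕b3⊕b5⊕b7⊕b9⊕b11⊕b13⊕b15 = 0⊕0⊕1⊕0⊕0⊕0⊕0⊕1 = 0
s2: b2⊕b3⊕b6⊕b7⊕b10⊕b11⊕b14⊕b15 = 1⊕0⊕0⊕0⊕0⊕0⊕1⊕1 = 1
s4: b4⊕b5⊕b6⊕b7⊕b12⊕b13⊕b14⊕b15 = 0⊕1⊕0⊕0⊕0⊕0⊕1⊕1 = 1
s8: b8⊕b9⊕b10⊕b11⊕b12⊕b13⊕b14⊕b15 = 0⊕0⊕0⊕0⊕0⊕0⊕1⊕1 = 0
Syndrome (s8...s1) = 0110 → position 6.
Flip bit 6: corrected codeword = 010011000000011
Data bits at positions 3,5,6,7,9,10,11,12,13,14,15: 01100000011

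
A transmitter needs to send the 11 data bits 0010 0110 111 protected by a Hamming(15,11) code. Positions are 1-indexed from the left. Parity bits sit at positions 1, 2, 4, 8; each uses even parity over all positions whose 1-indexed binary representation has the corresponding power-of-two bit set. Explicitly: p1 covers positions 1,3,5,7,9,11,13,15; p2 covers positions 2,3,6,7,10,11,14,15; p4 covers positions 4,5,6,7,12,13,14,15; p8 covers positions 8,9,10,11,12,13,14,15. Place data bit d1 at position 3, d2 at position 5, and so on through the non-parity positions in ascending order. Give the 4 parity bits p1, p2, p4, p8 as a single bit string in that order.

1101

Place data bits at non-power-of-two positions: b3=0, b5=0, b6=1, b7=0, b9=0, b10=1, b11=1, b12=0, b13=1, b14=1, b15=1.
p1 = XOR of data positions {3,5,7,9,11,13,15} = 0⊕0⊕0⊕0⊕1⊕1⊕1 = 1
p2 = XOR of data positions {3,6,7,10,11,14,15} = 0⊕1⊕0⊕1⊕1⊕1⊕1 = 1
p4 = XOR of data positions {5,6,7,12,13,14,15} = 0⊕1⊕0⊕0⊕1⊕1⊕1 = 0
p8 = XOR of data positions {9,10,11,12,13,14,15} = 0⊕1⊕1⊕0⊕1⊕1⊕1 = 1
Parity bits p1,p2,p4,p8 = 1101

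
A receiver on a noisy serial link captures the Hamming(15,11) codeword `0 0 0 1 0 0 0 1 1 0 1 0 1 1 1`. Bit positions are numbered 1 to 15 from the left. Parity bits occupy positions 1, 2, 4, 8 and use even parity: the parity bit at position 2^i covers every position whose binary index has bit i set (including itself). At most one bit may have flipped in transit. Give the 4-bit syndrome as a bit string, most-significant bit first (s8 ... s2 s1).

s1: b1⊕b3⊕b5⊕b7⊕b9⊕b11⊕b13⊕b15 = 0⊕0⊕0⊕0⊕1⊕1⊕1⊕1 = 0
s2: b2⊕b3⊕b6⊕b7⊕b10⊕b11⊕b14⊕b15 = 0⊕0⊕0⊕0⊕0⊕1⊕1⊕1 = 1
s4: b4⊕b5⊕b6⊕b7⊕b12⊕b13⊕b14⊕b15 = 1⊕0⊕0⊕0⊕0⊕1⊕1⊕1 = 0
s8: b8⊕b9⊕b10⊕b11⊕b12⊕b13⊕b14⊕b15 = 1⊕1⊕0⊕1⊕0⊕1⊕1⊕1 = 0
Syndrome (s8...s1) = 0010 → position 2.

0010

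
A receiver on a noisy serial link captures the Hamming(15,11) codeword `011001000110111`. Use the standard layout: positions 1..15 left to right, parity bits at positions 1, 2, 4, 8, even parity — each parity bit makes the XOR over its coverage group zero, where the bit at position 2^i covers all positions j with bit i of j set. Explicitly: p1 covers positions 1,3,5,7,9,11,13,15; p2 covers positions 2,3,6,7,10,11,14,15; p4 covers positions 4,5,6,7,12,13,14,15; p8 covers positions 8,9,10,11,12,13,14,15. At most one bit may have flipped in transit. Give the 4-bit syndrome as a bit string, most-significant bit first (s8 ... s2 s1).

s1: b1⊕b3⊕b5⊕b7⊕b9⊕b11⊕b13⊕b15 = 0⊕1⊕0⊕0⊕0⊕1⊕1⊕1 = 0
s2: b2⊕b3⊕b6⊕b7⊕b10⊕b11⊕b14⊕b15 = 1⊕1⊕1⊕0⊕1⊕1⊕1⊕1 = 1
s4: b4⊕b5⊕b6⊕b7⊕b12⊕b13⊕b14⊕b15 = 0⊕0⊕1⊕0⊕0⊕1⊕1⊕1 = 0
s8: b8⊕b9⊕b10⊕b11⊕b12⊕b13⊕b14⊕b15 = 0⊕0⊕1⊕1⊕0⊕1⊕1⊕1 = 1
Syndrome (s8...s1) = 1010 → position 10.

1010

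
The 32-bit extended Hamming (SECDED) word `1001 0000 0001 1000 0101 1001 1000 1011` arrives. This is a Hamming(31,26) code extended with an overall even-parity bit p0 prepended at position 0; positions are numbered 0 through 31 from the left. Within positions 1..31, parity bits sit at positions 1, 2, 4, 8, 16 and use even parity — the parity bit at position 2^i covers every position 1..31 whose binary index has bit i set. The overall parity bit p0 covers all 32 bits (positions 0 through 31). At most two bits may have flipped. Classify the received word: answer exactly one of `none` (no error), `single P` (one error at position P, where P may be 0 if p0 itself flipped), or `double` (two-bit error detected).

s1: b1⊕b3⊕b5⊕b7⊕b9⊕b11⊕b13⊕b15⊕b17⊕b19⊕b21⊕b23⊕b25⊕b27⊕b29⊕b31 = 0⊕1⊕0⊕0⊕0⊕1⊕0⊕0⊕1⊕1⊕0⊕1⊕0⊕0⊕0⊕1 = 0
s2: b2⊕b3⊕b6⊕b7⊕b10⊕b11⊕b14⊕b15⊕b18⊕b19⊕b22⊕b23⊕b26⊕b27⊕b30⊕b31 = 0⊕1⊕0⊕0⊕0⊕1⊕0⊕0⊕0⊕1⊕0⊕1⊕0⊕0⊕1⊕1 = 0
s4: b4⊕b5⊕b6⊕b7⊕b12⊕b13⊕b14⊕b15⊕b20⊕b21⊕b22⊕b23⊕b28⊕b29⊕b30⊕b31 = 0⊕0⊕0⊕0⊕1⊕0⊕0⊕0⊕1⊕0⊕0⊕1⊕1⊕0⊕1⊕1 = 0
s8: b8⊕b9⊕b10⊕b11⊕b12⊕b13⊕b14⊕b15⊕b24⊕b25⊕b26⊕b27⊕b28⊕b29⊕b30⊕b31 = 0⊕0⊕0⊕1⊕1⊕0⊕0⊕0⊕1⊕0⊕0⊕0⊕1⊕0⊕1⊕1 = 0
s16: b16⊕b17⊕b18⊕b19⊕b20⊕b21⊕b22⊕b23⊕b24⊕b25⊕b26⊕b27⊕b28⊕b29⊕b30⊕b31 = 0⊕1⊕0⊕1⊕1⊕0⊕0⊕1⊕1⊕0⊕0⊕0⊕1⊕0⊕1⊕1 = 0
Syndrome (s16...s1) = 00000 → position 0 (no error).
Overall parity (XOR of all 32 bits, including p0): 1⊕0⊕0⊕1⊕0⊕0⊕0⊕0⊕0⊕0⊕0⊕1⊕1⊕0⊕0⊕0⊕0⊕1⊕0⊕1⊕1⊕0⊕0⊕1⊕1⊕0⊕0⊕0⊕1⊕0⊕1⊕1 = 0
Overall=0, syndrome position=0 → no error.

none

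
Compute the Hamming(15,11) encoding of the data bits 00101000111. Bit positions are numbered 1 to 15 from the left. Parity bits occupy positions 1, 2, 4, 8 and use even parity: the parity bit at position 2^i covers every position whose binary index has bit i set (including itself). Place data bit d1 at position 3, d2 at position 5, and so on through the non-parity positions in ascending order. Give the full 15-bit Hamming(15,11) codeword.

110001001000111

Place data bits at non-power-of-two positions: b3=0, b5=0, b6=1, b7=0, b9=1, b10=0, b11=0, b12=0, b13=1, b14=1, b15=1.
p1 = XOR of data positions {3,5,7,9,11,13,15} = 0⊕0⊕0⊕1⊕0⊕1⊕1 = 1
p2 = XOR of data positions {3,6,7,10,11,14,15} = 0⊕1⊕0⊕0⊕0⊕1⊕1 = 1
p4 = XOR of data positions {5,6,7,12,13,14,15} = 0⊕1⊕0⊕0⊕1⊕1⊕1 = 0
p8 = XOR of data positions {9,10,11,12,13,14,15} = 1⊕0⊕0⊕0⊕1⊕1⊕1 = 0
Codeword b1..b15 = 110001001000111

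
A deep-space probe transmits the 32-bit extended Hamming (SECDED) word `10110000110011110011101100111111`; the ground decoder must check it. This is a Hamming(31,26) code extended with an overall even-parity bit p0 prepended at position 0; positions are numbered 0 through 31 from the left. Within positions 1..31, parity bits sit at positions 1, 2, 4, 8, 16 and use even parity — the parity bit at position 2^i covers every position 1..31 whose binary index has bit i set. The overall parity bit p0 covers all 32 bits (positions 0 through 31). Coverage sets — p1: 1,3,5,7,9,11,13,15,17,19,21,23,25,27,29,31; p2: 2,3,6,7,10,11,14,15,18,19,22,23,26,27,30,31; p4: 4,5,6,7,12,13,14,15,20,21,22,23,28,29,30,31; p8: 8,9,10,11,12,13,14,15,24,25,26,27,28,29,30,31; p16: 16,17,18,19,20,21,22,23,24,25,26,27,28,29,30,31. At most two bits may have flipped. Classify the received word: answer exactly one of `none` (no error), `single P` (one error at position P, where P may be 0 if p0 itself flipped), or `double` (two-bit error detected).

s1: b1⊕b3⊕b5⊕b7⊕b9⊕b11⊕b13⊕b15⊕b17⊕b19⊕b21⊕b23⊕b25⊕b27⊕b29⊕b31 = 0⊕1⊕0⊕0⊕1⊕0⊕1⊕1⊕0⊕1⊕0⊕1⊕0⊕1⊕1⊕1 = 1
s2: b2⊕b3⊕b6⊕b7⊕b10⊕b11⊕b14⊕b15⊕b18⊕b19⊕b22⊕b23⊕b26⊕b27⊕b30⊕b31 = 1⊕1⊕0⊕0⊕0⊕0⊕1⊕1⊕1⊕1⊕1⊕1⊕1⊕1⊕1⊕1 = 0
s4: b4⊕b5⊕b6⊕b7⊕b12⊕b13⊕b14⊕b15⊕b20⊕b21⊕b22⊕b23⊕b28⊕b29⊕b30⊕b31 = 0⊕0⊕0⊕0⊕1⊕1⊕1⊕1⊕1⊕0⊕1⊕1⊕1⊕1⊕1⊕1 = 1
s8: b8⊕b9⊕b10⊕b11⊕b12⊕b13⊕b14⊕b15⊕b24⊕b25⊕b26⊕b27⊕b28⊕b29⊕b30⊕b31 = 1⊕1⊕0⊕0⊕1⊕1⊕1⊕1⊕0⊕0⊕1⊕1⊕1⊕1⊕1⊕1 = 0
s16: b16⊕b17⊕b18⊕b19⊕b20⊕b21⊕b22⊕b23⊕b24⊕b25⊕b26⊕b27⊕b28⊕b29⊕b30⊕b31 = 0⊕0⊕1⊕1⊕1⊕0⊕1⊕1⊕0⊕0⊕1⊕1⊕1⊕1⊕1⊕1 = 1
Syndrome (s16...s1) = 10101 → position 21.
Overall parity (XOR of all 32 bits, including p0): 1⊕0⊕1⊕1⊕0⊕0⊕0⊕0⊕1⊕1⊕0⊕0⊕1⊕1⊕1⊕1⊕0⊕0⊕1⊕1⊕1⊕0⊕1⊕1⊕0⊕0⊕1⊕1⊕1⊕1⊕1⊕1 = 0
Overall=0, syndrome position=21 → double-bit error detected (uncorrectable).

double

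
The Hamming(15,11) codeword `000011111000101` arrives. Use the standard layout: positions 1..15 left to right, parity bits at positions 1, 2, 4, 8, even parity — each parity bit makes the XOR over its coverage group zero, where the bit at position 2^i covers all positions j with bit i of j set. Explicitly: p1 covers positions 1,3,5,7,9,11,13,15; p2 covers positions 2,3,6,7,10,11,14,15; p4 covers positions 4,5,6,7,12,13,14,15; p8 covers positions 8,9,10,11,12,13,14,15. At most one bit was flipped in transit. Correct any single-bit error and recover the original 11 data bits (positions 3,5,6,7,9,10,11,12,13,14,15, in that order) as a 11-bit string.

01101000101

s1: b1⊕b3⊕b5⊕b7⊕b9⊕b11⊕b13⊕b15 = 0⊕0⊕1⊕1⊕1⊕0⊕1⊕1 = 1
s2: b2⊕b3⊕b6⊕b7⊕b10⊕b11⊕b14⊕b15 = 0⊕0⊕1⊕1⊕0⊕0⊕0⊕1 = 1
s4: b4⊕b5⊕b6⊕b7⊕b12⊕b13⊕b14⊕b15 = 0⊕1⊕1⊕1⊕0⊕1⊕0⊕1 = 1
s8: b8⊕b9⊕b10⊕b11⊕b12⊕b13⊕b14⊕b15 = 1⊕1⊕0⊕0⊕0⊕1⊕0⊕1 = 0
Syndrome (s8...s1) = 0111 → position 7.
Flip bit 7: corrected codeword = 000011011000101
Data bits at positions 3,5,6,7,9,10,11,12,13,14,15: 01101000101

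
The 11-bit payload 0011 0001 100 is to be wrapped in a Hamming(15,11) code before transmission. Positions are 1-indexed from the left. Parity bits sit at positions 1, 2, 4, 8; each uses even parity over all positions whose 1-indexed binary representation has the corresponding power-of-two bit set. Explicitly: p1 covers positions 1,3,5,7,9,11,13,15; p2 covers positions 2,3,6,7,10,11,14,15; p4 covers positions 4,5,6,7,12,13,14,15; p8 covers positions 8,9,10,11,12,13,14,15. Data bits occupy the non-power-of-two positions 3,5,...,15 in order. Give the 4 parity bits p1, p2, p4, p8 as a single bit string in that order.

Place data bits at non-power-of-two positions: b3=0, b5=0, b6=1, b7=1, b9=0, b10=0, b11=0, b12=1, b13=1, b14=0, b15=0.
p1 = XOR of data positions {3,5,7,9,11,13,15} = 0⊕0⊕1⊕0⊕0⊕1⊕0 = 0
p2 = XOR of data positions {3,6,7,10,11,14,15} = 0⊕1⊕1⊕0⊕0⊕0⊕0 = 0
p4 = XOR of data positions {5,6,7,12,13,14,15} = 0⊕1⊕1⊕1⊕1⊕0⊕0 = 0
p8 = XOR of data positions {9,10,11,12,13,14,15} = 0⊕0⊕0⊕1⊕1⊕0⊕0 = 0
Parity bits p1,p2,p4,p8 = 0000

0000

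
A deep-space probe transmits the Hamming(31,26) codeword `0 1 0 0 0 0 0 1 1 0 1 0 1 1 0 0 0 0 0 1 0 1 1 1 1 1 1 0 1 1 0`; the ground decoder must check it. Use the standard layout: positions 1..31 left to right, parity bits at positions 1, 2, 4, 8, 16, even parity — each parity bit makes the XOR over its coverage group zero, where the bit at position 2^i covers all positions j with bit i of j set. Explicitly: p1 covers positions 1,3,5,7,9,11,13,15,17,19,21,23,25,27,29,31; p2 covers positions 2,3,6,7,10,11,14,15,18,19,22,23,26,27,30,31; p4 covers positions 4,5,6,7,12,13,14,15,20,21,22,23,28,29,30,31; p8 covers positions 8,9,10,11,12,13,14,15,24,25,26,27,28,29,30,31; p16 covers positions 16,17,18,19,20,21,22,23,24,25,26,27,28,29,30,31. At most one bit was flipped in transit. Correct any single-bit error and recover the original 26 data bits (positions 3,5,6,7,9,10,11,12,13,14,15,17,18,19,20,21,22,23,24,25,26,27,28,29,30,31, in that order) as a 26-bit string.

00001010110000101111110010

s1: b1⊕b3⊕b5⊕b7⊕b9⊕b11⊕b13⊕b15⊕b17⊕b19⊕b21⊕b23⊕b25⊕b27⊕b29⊕b31 = 0⊕0⊕0⊕0⊕1⊕1⊕1⊕0⊕0⊕0⊕0⊕1⊕1⊕1⊕1⊕0 = 1
s2: b2⊕b3⊕b6⊕b7⊕b10⊕b11⊕b14⊕b15⊕b18⊕b19⊕b22⊕b23⊕b26⊕b27⊕b30⊕b31 = 1⊕0⊕0⊕0⊕0⊕1⊕1⊕0⊕0⊕0⊕1⊕1⊕1⊕1⊕1⊕0 = 0
s4: b4⊕b5⊕b6⊕b7⊕b12⊕b13⊕b14⊕b15⊕b20⊕b21⊕b22⊕b23⊕b28⊕b29⊕b30⊕b31 = 0⊕0⊕0⊕0⊕0⊕1⊕1⊕0⊕1⊕0⊕1⊕1⊕0⊕1⊕1⊕0 = 1
s8: b8⊕b9⊕b10⊕b11⊕b12⊕b13⊕b14⊕b15⊕b24⊕b25⊕b26⊕b27⊕b28⊕b29⊕b30⊕b31 = 1⊕1⊕0⊕1⊕0⊕1⊕1⊕0⊕1⊕1⊕1⊕1⊕0⊕1⊕1⊕0 = 1
s16: b16⊕b17⊕b18⊕b19⊕b20⊕b21⊕b22⊕b23⊕b24⊕b25⊕b26⊕b27⊕b28⊕b29⊕b30⊕b31 = 0⊕0⊕0⊕0⊕1⊕0⊕1⊕1⊕1⊕1⊕1⊕1⊕0⊕1⊕1⊕0 = 1
Syndrome (s16...s1) = 11101 → position 29.
Flip bit 29: corrected codeword = 0100000110101100000101111110010
Data bits at positions 3,5,6,7,9,10,11,12,13,14,15,17,18,19,20,21,22,23,24,25,26,27,28,29,30,31: 00001010110000101111110010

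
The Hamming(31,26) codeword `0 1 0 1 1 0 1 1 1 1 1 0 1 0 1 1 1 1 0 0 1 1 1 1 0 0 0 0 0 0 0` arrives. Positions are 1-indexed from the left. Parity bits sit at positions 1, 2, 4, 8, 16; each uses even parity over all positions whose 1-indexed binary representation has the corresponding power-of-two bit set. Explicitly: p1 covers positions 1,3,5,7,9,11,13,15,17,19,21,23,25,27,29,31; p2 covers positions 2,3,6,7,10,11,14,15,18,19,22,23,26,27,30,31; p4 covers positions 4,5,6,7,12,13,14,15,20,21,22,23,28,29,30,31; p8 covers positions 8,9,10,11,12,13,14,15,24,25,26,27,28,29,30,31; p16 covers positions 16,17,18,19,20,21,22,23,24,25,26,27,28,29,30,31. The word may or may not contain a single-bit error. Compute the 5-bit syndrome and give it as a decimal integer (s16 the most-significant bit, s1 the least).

s1: b1⊕b3⊕b5⊕b7⊕b9⊕b11⊕b13⊕b15⊕b17⊕b19⊕b21⊕b23⊕b25⊕b27⊕b29⊕b31 = 0⊕0⊕1⊕1⊕1⊕1⊕1⊕1⊕1⊕0⊕1⊕1⊕0⊕0⊕0⊕0 = 1
s2: b2⊕b3⊕b6⊕b7⊕b10⊕b11⊕b14⊕b15⊕b18⊕b19⊕b22⊕b23⊕b26⊕b27⊕b30⊕b31 = 1⊕0⊕0⊕1⊕1⊕1⊕0⊕1⊕1⊕0⊕1⊕1⊕0⊕0⊕0⊕0 = 0
s4: b4⊕b5⊕b6⊕b7⊕b12⊕b13⊕b14⊕b15⊕b20⊕b21⊕b22⊕b23⊕b28⊕b29⊕b30⊕b31 = 1⊕1⊕0⊕1⊕0⊕1⊕0⊕1⊕0⊕1⊕1⊕1⊕0⊕0⊕0⊕0 = 0
s8: b8⊕b9⊕b10⊕b11⊕b12⊕b13⊕b14⊕b15⊕b24⊕b25⊕b26⊕b27⊕b28⊕b29⊕b30⊕b31 = 1⊕1⊕1⊕1⊕0⊕1⊕0⊕1⊕1⊕0⊕0⊕0⊕0⊕0⊕0⊕0 = 1
s16: b16⊕b17⊕b18⊕b19⊕b20⊕b21⊕b22⊕b23⊕b24⊕b25⊕b26⊕b27⊕b28⊕b29⊕b30⊕b31 = 1⊕1⊕1⊕0⊕0⊕1⊕1⊕1⊕1⊕0⊕0⊕0⊕0⊕0⊕0⊕0 = 1
Syndrome (s16...s1) = 11001 → position 25.

25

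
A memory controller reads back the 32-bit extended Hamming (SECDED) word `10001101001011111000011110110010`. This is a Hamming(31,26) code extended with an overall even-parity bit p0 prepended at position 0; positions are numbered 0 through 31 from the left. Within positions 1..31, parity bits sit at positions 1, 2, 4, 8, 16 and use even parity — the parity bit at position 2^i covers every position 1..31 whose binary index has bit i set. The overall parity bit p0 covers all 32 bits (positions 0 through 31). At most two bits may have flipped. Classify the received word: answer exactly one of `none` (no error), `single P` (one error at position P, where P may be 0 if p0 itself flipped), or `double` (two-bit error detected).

single 15

s1: b1⊕b3⊕b5⊕b7⊕b9⊕b11⊕b13⊕b15⊕b17⊕b19⊕b21⊕b23⊕b25⊕b27⊕b29⊕b31 = 0⊕0⊕1⊕1⊕0⊕0⊕1⊕1⊕0⊕0⊕1⊕1⊕0⊕1⊕0⊕0 = 1
s2: b2⊕b3⊕b6⊕b7⊕b10⊕b11⊕b14⊕b15⊕b18⊕b19⊕b22⊕b23⊕b26⊕b27⊕b30⊕b31 = 0⊕0⊕0⊕1⊕1⊕0⊕1⊕1⊕0⊕0⊕1⊕1⊕1⊕1⊕1⊕0 = 1
s4: b4⊕b5⊕b6⊕b7⊕b12⊕b13⊕b14⊕b15⊕b20⊕b21⊕b22⊕b23⊕b28⊕b29⊕b30⊕b31 = 1⊕1⊕0⊕1⊕1⊕1⊕1⊕1⊕0⊕1⊕1⊕1⊕0⊕0⊕1⊕0 = 1
s8: b8⊕b9⊕b10⊕b11⊕b12⊕b13⊕b14⊕b15⊕b24⊕b25⊕b26⊕b27⊕b28⊕b29⊕b30⊕b31 = 0⊕0⊕1⊕0⊕1⊕1⊕1⊕1⊕1⊕0⊕1⊕1⊕0⊕0⊕1⊕0 = 1
s16: b16⊕b17⊕b18⊕b19⊕b20⊕b21⊕b22⊕b23⊕b24⊕b25⊕b26⊕b27⊕b28⊕b29⊕b30⊕b31 = 1⊕0⊕0⊕0⊕0⊕1⊕1⊕1⊕1⊕0⊕1⊕1⊕0⊕0⊕1⊕0 = 0
Syndrome (s16...s1) = 01111 → position 15.
Overall parity (XOR of all 32 bits, including p0): 1⊕0⊕0⊕0⊕1⊕1⊕0⊕1⊕0⊕0⊕1⊕0⊕1⊕1⊕1⊕1⊕1⊕0⊕0⊕0⊕0⊕1⊕1⊕1⊕1⊕0⊕1⊕1⊕0⊕0⊕1⊕0 = 1
Overall=1, syndrome position=15 → single-bit error at position 15.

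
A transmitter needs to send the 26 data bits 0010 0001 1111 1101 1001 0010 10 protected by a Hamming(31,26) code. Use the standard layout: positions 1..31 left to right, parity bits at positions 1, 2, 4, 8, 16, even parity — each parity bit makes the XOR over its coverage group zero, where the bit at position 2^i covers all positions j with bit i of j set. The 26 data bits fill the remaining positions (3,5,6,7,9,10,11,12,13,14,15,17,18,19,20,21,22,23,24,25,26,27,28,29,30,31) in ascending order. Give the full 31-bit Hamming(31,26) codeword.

0101010100011110111011001001010

Place data bits at non-power-of-two positions: b3=0, b5=0, b6=1, b7=0, b9=0, b10=0, b11=0, b12=1, b13=1, b14=1, b15=1, b17=1, b18=1, b19=1, b20=0, b21=1, b22=1, b23=0, b24=0, b25=1, b26=0, b27=0, b28=1, b29=0, b30=1, b31=0.
p1 = XOR of data positions {3,5,7,9,11,13,15,17,19,21,23,25,27,29,31} = 0⊕0⊕0⊕0⊕0⊕1⊕1⊕1⊕1⊕1⊕0⊕1⊕0⊕0⊕0 = 0
p2 = XOR of data positions {3,6,7,10,11,14,15,18,19,22,23,26,27,30,31} = 0⊕1⊕0⊕0⊕0⊕1⊕1⊕1⊕1⊕1⊕0⊕0⊕0⊕1⊕0 = 1
p4 = XOR of data positions {5,6,7,12,13,14,15,20,21,22,23,28,29,30,31} = 0⊕1⊕0⊕1⊕1⊕1⊕1⊕0⊕1⊕1⊕0⊕1⊕0⊕1⊕0 = 1
p8 = XOR of data positions {9,10,11,12,13,14,15,24,25,26,27,28,29,30,31} = 0⊕0⊕0⊕1⊕1⊕1⊕1⊕0⊕1⊕0⊕0⊕1⊕0⊕1⊕0 = 1
p16 = XOR of data positions {17,18,19,20,21,22,23,24,25,26,27,28,29,30,31} = 1⊕1⊕1⊕0⊕1⊕1⊕0⊕0⊕1⊕0⊕0⊕1⊕0⊕1⊕0 = 0
Codeword b1..b31 = 0101010100011110111011001001010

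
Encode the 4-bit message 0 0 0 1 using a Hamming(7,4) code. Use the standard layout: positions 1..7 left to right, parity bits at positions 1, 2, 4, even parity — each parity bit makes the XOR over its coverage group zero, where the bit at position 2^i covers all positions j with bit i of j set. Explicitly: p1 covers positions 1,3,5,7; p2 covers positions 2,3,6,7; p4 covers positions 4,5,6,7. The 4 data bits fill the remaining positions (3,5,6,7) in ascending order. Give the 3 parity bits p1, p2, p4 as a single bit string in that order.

Place data bits at non-power-of-two positions: b3=0, b5=0, b6=0, b7=1.
p1 = XOR of data positions {3,5,7} = 0⊕0⊕1 = 1
p2 = XOR of data positions {3,6,7} = 0⊕0⊕1 = 1
p4 = XOR of data positions {5,6,7} = 0⊕0⊕1 = 1
Parity bits p1,p2,p4 = 111

111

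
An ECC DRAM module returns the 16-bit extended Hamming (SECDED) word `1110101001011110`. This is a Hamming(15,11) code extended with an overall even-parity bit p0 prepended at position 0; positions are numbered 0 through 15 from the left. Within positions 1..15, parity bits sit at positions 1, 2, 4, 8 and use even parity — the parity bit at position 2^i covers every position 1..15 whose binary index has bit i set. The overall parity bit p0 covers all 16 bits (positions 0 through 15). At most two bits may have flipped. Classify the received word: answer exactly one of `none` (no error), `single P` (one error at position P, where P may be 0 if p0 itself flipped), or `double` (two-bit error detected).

double

s1: b1⊕b3⊕b5⊕b7⊕b9⊕b11⊕b13⊕b15 = 1⊕0⊕0⊕0⊕1⊕1⊕1⊕0 = 0
s2: b2⊕b3⊕b6⊕b7⊕b10⊕b11⊕b14⊕b15 = 1⊕0⊕1⊕0⊕0⊕1⊕1⊕0 = 0
s4: b4⊕b5⊕b6⊕b7⊕b12⊕b13⊕b14⊕b15 = 1⊕0⊕1⊕0⊕1⊕1⊕1⊕0 = 1
s8: b8⊕b9⊕b10⊕b11⊕b12⊕b13⊕b14⊕b15 = 0⊕1⊕0⊕1⊕1⊕1⊕1⊕0 = 1
Syndrome (s8...s1) = 1100 → position 12.
Overall parity (XOR of all 16 bits, including p0): 1⊕1⊕1⊕0⊕1⊕0⊕1⊕0⊕0⊕1⊕0⊕1⊕1⊕1⊕1⊕0 = 0
Overall=0, syndrome position=12 → double-bit error detected (uncorrectable).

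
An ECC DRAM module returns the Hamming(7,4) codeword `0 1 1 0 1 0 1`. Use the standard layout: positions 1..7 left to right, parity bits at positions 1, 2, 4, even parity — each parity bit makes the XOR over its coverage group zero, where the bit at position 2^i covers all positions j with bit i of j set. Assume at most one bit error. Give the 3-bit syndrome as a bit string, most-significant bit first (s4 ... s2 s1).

s1: b1⊕b3⊕b5⊕b7 = 0⊕1⊕1⊕1 = 1
s2: b2⊕b3⊕b6⊕b7 = 1⊕1⊕0⊕1 = 1
s4: b4⊕b5⊕b6⊕b7 = 0⊕1⊕0⊕1 = 0
Syndrome (s4...s1) = 011 → position 3.

011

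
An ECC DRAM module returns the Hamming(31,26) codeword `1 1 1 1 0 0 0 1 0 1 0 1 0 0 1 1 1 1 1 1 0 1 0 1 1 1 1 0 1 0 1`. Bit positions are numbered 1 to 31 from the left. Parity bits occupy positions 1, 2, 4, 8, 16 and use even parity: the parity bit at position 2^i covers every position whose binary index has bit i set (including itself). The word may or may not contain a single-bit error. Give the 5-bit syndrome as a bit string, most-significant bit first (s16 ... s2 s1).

00101

s1: b1⊕b3⊕b5⊕b7⊕b9⊕b11⊕b13⊕b15⊕b17⊕b19⊕b21⊕b23⊕b25⊕b27⊕b29⊕b31 = 1⊕1⊕0⊕0⊕0⊕0⊕0⊕1⊕1⊕1⊕0⊕0⊕1⊕1⊕1⊕1 = 1
s2: b2⊕b3⊕b6⊕b7⊕b10⊕b11⊕b14⊕b15⊕b18⊕b19⊕b22⊕b23⊕b26⊕b27⊕b30⊕b31 = 1⊕1⊕0⊕0⊕1⊕0⊕0⊕1⊕1⊕1⊕1⊕0⊕1⊕1⊕0⊕1 = 0
s4: b4⊕b5⊕b6⊕b7⊕b12⊕b13⊕b14⊕b15⊕b20⊕b21⊕b22⊕b23⊕b28⊕b29⊕b30⊕b31 = 1⊕0⊕0⊕0⊕1⊕0⊕0⊕1⊕1⊕0⊕1⊕0⊕0⊕1⊕0⊕1 = 1
s8: b8⊕b9⊕b10⊕b11⊕b12⊕b13⊕b14⊕b15⊕b24⊕b25⊕b26⊕b27⊕b28⊕b29⊕b30⊕b31 = 1⊕0⊕1⊕0⊕1⊕0⊕0⊕1⊕1⊕1⊕1⊕1⊕0⊕1⊕0⊕1 = 0
s16: b16⊕b17⊕b18⊕b19⊕b20⊕b21⊕b22⊕b23⊕b24⊕b25⊕b26⊕b27⊕b28⊕b29⊕b30⊕b31 = 1⊕1⊕1⊕1⊕1⊕0⊕1⊕0⊕1⊕1⊕1⊕1⊕0⊕1⊕0⊕1 = 0
Syndrome (s16...s1) = 00101 → position 5.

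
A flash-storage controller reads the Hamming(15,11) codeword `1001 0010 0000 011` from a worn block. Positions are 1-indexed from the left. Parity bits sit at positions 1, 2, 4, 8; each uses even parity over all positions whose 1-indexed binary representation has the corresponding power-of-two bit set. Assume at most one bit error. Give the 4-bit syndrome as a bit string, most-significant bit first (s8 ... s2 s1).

0011

s1: b1⊕b3⊕b5⊕b7⊕b9⊕b11⊕b13⊕b15 = 1⊕0⊕0⊕1⊕0⊕0⊕0⊕1 = 1
s2: b2⊕b3⊕b6⊕b7⊕b10⊕b11⊕b14⊕b15 = 0⊕0⊕0⊕1⊕0⊕0⊕1⊕1 = 1
s4: b4⊕b5⊕b6⊕b7⊕b12⊕b13⊕b14⊕b15 = 1⊕0⊕0⊕1⊕0⊕0⊕1⊕1 = 0
s8: b8⊕b9⊕b10⊕b11⊕b12⊕b13⊕b14⊕b15 = 0⊕0⊕0⊕0⊕0⊕0⊕1⊕1 = 0
Syndrome (s8...s1) = 0011 → position 3.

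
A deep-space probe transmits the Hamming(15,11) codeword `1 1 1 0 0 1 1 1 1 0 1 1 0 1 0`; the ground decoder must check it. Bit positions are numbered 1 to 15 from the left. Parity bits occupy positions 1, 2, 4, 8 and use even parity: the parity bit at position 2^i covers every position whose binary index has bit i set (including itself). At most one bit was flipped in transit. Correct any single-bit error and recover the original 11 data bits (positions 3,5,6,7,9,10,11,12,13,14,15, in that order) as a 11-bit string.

10110011010

s1: b1⊕b3⊕b5⊕b7⊕b9⊕b11⊕b13⊕b15 = 1⊕1⊕0⊕1⊕1⊕1⊕0⊕0 = 1
s2: b2⊕b3⊕b6⊕b7⊕b10⊕b11⊕b14⊕b15 = 1⊕1⊕1⊕1⊕0⊕1⊕1⊕0 = 0
s4: b4⊕b5⊕b6⊕b7⊕b12⊕b13⊕b14⊕b15 = 0⊕0⊕1⊕1⊕1⊕0⊕1⊕0 = 0
s8: b8⊕b9⊕b10⊕b11⊕b12⊕b13⊕b14⊕b15 = 1⊕1⊕0⊕1⊕1⊕0⊕1⊕0 = 1
Syndrome (s8...s1) = 1001 → position 9.
Flip bit 9: corrected codeword = 111001110011010
Data bits at positions 3,5,6,7,9,10,11,12,13,14,15: 10110011010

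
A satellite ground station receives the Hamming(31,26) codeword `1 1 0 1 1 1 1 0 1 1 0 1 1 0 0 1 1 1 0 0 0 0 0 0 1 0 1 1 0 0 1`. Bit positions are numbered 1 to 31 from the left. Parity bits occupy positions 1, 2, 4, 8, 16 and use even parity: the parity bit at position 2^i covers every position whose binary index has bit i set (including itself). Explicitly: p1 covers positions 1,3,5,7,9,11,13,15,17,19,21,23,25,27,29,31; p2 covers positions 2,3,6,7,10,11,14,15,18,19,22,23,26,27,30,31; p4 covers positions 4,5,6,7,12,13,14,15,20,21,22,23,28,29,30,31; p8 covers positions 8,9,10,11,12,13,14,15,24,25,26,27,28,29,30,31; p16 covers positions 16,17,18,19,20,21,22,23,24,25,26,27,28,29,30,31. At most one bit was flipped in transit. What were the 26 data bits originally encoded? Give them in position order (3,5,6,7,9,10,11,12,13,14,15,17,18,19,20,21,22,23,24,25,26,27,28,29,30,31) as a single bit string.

01111101100111000001011001

s1: b1⊕b3⊕b5⊕b7⊕b9⊕b11⊕b13⊕b15⊕b17⊕b19⊕b21⊕b23⊕b25⊕b27⊕b29⊕b31 = 1⊕0⊕1⊕1⊕1⊕0⊕1⊕0⊕1⊕0⊕0⊕0⊕1⊕1⊕0⊕1 = 1
s2: b2⊕b3⊕b6⊕b7⊕b10⊕b11⊕b14⊕b15⊕b18⊕b19⊕b22⊕b23⊕b26⊕b27⊕b30⊕b31 = 1⊕0⊕1⊕1⊕1⊕0⊕0⊕0⊕1⊕0⊕0⊕0⊕0⊕1⊕0⊕1 = 1
s4: b4⊕b5⊕b6⊕b7⊕b12⊕b13⊕b14⊕b15⊕b20⊕b21⊕b22⊕b23⊕b28⊕b29⊕b30⊕b31 = 1⊕1⊕1⊕1⊕1⊕1⊕0⊕0⊕0⊕0⊕0⊕0⊕1⊕0⊕0⊕1 = 0
s8: b8⊕b9⊕b10⊕b11⊕b12⊕b13⊕b14⊕b15⊕b24⊕b25⊕b26⊕b27⊕b28⊕b29⊕b30⊕b31 = 0⊕1⊕1⊕0⊕1⊕1⊕0⊕0⊕0⊕1⊕0⊕1⊕1⊕0⊕0⊕1 = 0
s16: b16⊕b17⊕b18⊕b19⊕b20⊕b21⊕b22⊕b23⊕b24⊕b25⊕b26⊕b27⊕b28⊕b29⊕b30⊕b31 = 1⊕1⊕1⊕0⊕0⊕0⊕0⊕0⊕0⊕1⊕0⊕1⊕1⊕0⊕0⊕1 = 1
Syndrome (s16...s1) = 10011 → position 19.
Flip bit 19: corrected codeword = 1101111011011001111000001011001
Data bits at positions 3,5,6,7,9,10,11,12,13,14,15,17,18,19,20,21,22,23,24,25,26,27,28,29,30,31: 01111101100111000001011001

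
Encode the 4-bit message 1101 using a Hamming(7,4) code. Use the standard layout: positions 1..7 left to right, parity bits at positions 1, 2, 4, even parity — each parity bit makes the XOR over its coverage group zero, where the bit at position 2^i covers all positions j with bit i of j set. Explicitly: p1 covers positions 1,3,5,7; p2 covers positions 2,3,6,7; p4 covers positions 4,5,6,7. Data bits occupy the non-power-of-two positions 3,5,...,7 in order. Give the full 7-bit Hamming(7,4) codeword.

Place data bits at non-power-of-two positions: b3=1, b5=1, b6=0, b7=1.
p1 = XOR of data positions {3,5,7} = 1⊕1⊕1 = 1
p2 = XOR of data positions {3,6,7} = 1⊕0⊕1 = 0
p4 = XOR of data positions {5,6,7} = 1⊕0⊕1 = 0
Codeword b1..b7 = 1010101

1010101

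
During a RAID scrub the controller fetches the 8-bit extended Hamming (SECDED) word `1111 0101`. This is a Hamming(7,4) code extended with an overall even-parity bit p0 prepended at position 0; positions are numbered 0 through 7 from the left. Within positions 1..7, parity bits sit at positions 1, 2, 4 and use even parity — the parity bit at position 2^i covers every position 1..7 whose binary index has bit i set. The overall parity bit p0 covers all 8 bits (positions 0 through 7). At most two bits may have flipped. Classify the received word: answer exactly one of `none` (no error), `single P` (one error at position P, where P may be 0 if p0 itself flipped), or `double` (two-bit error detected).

s1: b1⊕b3⊕b5⊕b7 = 1⊕1⊕1⊕1 = 0
s2: b2⊕b3⊕b6⊕b7 = 1⊕1⊕0⊕1 = 1
s4: b4⊕b5⊕b6⊕b7 = 0⊕1⊕0⊕1 = 0
Syndrome (s4...s1) = 010 → position 2.
Overall parity (XOR of all 8 bits, including p0): 1⊕1⊕1⊕1⊕0⊕1⊕0⊕1 = 0
Overall=0, syndrome position=2 → double-bit error detected (uncorrectable).

double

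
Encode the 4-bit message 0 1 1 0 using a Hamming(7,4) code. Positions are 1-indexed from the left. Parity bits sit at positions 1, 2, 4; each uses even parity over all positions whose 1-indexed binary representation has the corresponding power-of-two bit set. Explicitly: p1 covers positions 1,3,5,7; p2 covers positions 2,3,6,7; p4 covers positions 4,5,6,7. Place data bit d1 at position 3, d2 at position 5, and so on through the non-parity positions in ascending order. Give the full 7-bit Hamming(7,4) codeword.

1100110

Place data bits at non-power-of-two positions: b3=0, b5=1, b6=1, b7=0.
p1 = XOR of data positions {3,5,7} = 0⊕1⊕0 = 1
p2 = XOR of data positions {3,6,7} = 0⊕1⊕0 = 1
p4 = XOR of data positions {5,6,7} = 1⊕1⊕0 = 0
Codeword b1..b7 = 1100110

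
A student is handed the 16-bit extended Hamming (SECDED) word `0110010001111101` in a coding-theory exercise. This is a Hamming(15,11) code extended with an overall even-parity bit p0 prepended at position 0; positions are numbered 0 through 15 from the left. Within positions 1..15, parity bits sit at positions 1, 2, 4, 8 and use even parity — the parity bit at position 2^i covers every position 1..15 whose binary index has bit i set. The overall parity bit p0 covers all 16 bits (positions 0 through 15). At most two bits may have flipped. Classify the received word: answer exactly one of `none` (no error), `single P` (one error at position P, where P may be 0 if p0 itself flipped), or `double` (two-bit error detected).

s1: b1⊕b3⊕b5⊕b7⊕b9⊕b11⊕b13⊕b15 = 1⊕0⊕1⊕0⊕1⊕1⊕1⊕1 = 0
s2: b2⊕b3⊕b6⊕b7⊕b10⊕b11⊕b14⊕b15 = 1⊕0⊕0⊕0⊕1⊕1⊕0⊕1 = 0
s4: b4⊕b5⊕b6⊕b7⊕b12⊕b13⊕b14⊕b15 = 0⊕1⊕0⊕0⊕1⊕1⊕0⊕1 = 0
s8: b8⊕b9⊕b10⊕b11⊕b12⊕b13⊕b14⊕b15 = 0⊕1⊕1⊕1⊕1⊕1⊕0⊕1 = 0
Syndrome (s8...s1) = 0000 → position 0 (no error).
Overall parity (XOR of all 16 bits, including p0): 0⊕1⊕1⊕0⊕0⊕1⊕0⊕0⊕0⊕1⊕1⊕1⊕1⊕1⊕0⊕1 = 1
Overall=1, syndrome position=0 → single-bit error at position 0.

single 0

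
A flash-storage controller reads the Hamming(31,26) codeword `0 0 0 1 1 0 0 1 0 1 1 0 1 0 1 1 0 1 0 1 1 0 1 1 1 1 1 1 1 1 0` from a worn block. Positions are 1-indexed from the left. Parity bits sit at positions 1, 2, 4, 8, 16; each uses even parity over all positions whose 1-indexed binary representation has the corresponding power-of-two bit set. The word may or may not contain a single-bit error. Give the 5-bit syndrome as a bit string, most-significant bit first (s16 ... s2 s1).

s1: b1⊕b3⊕b5⊕b7⊕b9⊕b11⊕b13⊕b15⊕b17⊕b19⊕b21⊕b23⊕b25⊕b27⊕b29⊕b31 = 0⊕0⊕1⊕0⊕0⊕1⊕1⊕1⊕0⊕0⊕1⊕1⊕1⊕1⊕1⊕0 = 1
s2: b2⊕b3⊕b6⊕b7⊕b10⊕b11⊕b14⊕b15⊕b18⊕b19⊕b22⊕b23⊕b26⊕b27⊕b30⊕b31 = 0⊕0⊕0⊕0⊕1⊕1⊕0⊕1⊕1⊕0⊕0⊕1⊕1⊕1⊕1⊕0 = 0
s4: b4⊕b5⊕b6⊕b7⊕b12⊕b13⊕b14⊕b15⊕b20⊕b21⊕b22⊕b23⊕b28⊕b29⊕b30⊕b31 = 1⊕1⊕0⊕0⊕0⊕1⊕0⊕1⊕1⊕1⊕0⊕1⊕1⊕1⊕1⊕0 = 0
s8: b8⊕b9⊕b10⊕b11⊕b12⊕b13⊕b14⊕b15⊕b24⊕b25⊕b26⊕b27⊕b28⊕b29⊕b30⊕b31 = 1⊕0⊕1⊕1⊕0⊕1⊕0⊕1⊕1⊕1⊕1⊕1⊕1⊕1⊕1⊕0 = 0
s16: b16⊕b17⊕b18⊕b19⊕b20⊕b21⊕b22⊕b23⊕b24⊕b25⊕b26⊕b27⊕b28⊕b29⊕b30⊕b31 = 1⊕0⊕1⊕0⊕1⊕1⊕0⊕1⊕1⊕1⊕1⊕1⊕1⊕1⊕1⊕0 = 0
Syndrome (s16...s1) = 00001 → position 1.

00001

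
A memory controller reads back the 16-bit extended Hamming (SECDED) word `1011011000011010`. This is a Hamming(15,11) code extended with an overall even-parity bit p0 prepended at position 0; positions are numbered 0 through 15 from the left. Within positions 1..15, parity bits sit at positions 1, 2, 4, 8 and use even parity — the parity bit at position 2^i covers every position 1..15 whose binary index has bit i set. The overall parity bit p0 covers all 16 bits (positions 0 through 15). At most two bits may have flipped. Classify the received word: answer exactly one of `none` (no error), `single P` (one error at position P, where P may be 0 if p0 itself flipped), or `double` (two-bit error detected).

s1: b1⊕b3⊕b5⊕b7⊕b9⊕b11⊕b13⊕b15 = 0⊕1⊕1⊕0⊕0⊕1⊕0⊕0 = 1
s2: b2⊕b3⊕b6⊕b7⊕b10⊕b11⊕b14⊕b15 = 1⊕1⊕1⊕0⊕0⊕1⊕1⊕0 = 1
s4: b4⊕b5⊕b6⊕b7⊕b12⊕b13⊕b14⊕b15 = 0⊕1⊕1⊕0⊕1⊕0⊕1⊕0 = 0
s8: b8⊕b9⊕b10⊕b11⊕b12⊕b13⊕b14⊕b15 = 0⊕0⊕0⊕1⊕1⊕0⊕1⊕0 = 1
Syndrome (s8...s1) = 1011 → position 11.
Overall parity (XOR of all 16 bits, including p0): 1⊕0⊕1⊕1⊕0⊕1⊕1⊕0⊕0⊕0⊕0⊕1⊕1⊕0⊕1⊕0 = 0
Overall=0, syndrome position=11 → double-bit error detected (uncorrectable).

double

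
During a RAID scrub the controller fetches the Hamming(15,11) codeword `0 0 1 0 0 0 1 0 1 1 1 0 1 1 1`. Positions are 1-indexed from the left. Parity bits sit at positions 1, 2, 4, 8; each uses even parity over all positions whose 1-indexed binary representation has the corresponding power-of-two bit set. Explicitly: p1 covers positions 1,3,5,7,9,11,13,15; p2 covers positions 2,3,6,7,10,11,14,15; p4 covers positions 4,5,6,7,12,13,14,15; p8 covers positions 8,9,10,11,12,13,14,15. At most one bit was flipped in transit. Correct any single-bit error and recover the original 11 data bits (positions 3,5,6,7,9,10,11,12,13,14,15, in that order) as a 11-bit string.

10011110111

s1: b1⊕b3⊕b5⊕b7⊕b9⊕b11⊕b13⊕b15 = 0⊕1⊕0⊕1⊕1⊕1⊕1⊕1 = 0
s2: b2⊕b3⊕b6⊕b7⊕b10⊕b11⊕b14⊕b15 = 0⊕1⊕0⊕1⊕1⊕1⊕1⊕1 = 0
s4: b4⊕b5⊕b6⊕b7⊕b12⊕b13⊕b14⊕b15 = 0⊕0⊕0⊕1⊕0⊕1⊕1⊕1 = 0
s8: b8⊕b9⊕b10⊕b11⊕b12⊕b13⊕b14⊕b15 = 0⊕1⊕1⊕1⊕0⊕1⊕1⊕1 = 0
Syndrome (s8...s1) = 0000 → position 0 (no error).
No correction needed.
Data bits at positions 3,5,6,7,9,10,11,12,13,14,15: 10011110111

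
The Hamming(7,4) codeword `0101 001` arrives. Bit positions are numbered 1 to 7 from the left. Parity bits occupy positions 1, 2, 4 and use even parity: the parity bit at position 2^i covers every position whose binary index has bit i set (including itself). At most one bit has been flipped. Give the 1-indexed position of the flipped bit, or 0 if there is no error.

s1: b1⊕b3⊕b5⊕b7 = 0⊕0⊕0⊕1 = 1
s2: b2⊕b3⊕b6⊕b7 = 1⊕0⊕0⊕1 = 0
s4: b4⊕b5⊕b6⊕b7 = 1⊕0⊕0⊕1 = 0
Syndrome (s4...s1) = 001 → position 1.

1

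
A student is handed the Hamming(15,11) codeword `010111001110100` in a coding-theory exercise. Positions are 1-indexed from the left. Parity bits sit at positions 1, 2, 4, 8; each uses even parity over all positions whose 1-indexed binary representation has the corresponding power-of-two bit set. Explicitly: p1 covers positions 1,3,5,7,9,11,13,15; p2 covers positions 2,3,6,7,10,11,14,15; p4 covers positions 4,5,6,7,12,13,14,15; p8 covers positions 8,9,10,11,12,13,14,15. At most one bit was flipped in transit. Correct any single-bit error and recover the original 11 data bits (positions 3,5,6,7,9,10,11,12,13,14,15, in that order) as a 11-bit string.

01101110100

s1: b1⊕b3⊕b5⊕b7⊕b9⊕b11⊕b13⊕b15 = 0⊕0⊕1⊕0⊕1⊕1⊕1⊕0 = 0
s2: b2⊕b3⊕b6⊕b7⊕b10⊕b11⊕b14⊕b15 = 1⊕0⊕1⊕0⊕1⊕1⊕0⊕0 = 0
s4: b4⊕b5⊕b6⊕b7⊕b12⊕b13⊕b14⊕b15 = 1⊕1⊕1⊕0⊕0⊕1⊕0⊕0 = 0
s8: b8⊕b9⊕b10⊕b11⊕b12⊕b13⊕b14⊕b15 = 0⊕1⊕1⊕1⊕0⊕1⊕0⊕0 = 0
Syndrome (s8...s1) = 0000 → position 0 (no error).
No correction needed.
Data bits at positions 3,5,6,7,9,10,11,12,13,14,15: 01101110100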